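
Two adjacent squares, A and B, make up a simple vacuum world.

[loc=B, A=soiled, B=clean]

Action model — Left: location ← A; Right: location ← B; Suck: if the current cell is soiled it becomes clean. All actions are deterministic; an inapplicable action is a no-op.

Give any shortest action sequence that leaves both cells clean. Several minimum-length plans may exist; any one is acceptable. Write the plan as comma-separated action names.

Left, Suck

Left (#1): (A; A:soiled, B:clean)
Suck (#2): (A; A:clean, B:clean)
min 2: go A then Suck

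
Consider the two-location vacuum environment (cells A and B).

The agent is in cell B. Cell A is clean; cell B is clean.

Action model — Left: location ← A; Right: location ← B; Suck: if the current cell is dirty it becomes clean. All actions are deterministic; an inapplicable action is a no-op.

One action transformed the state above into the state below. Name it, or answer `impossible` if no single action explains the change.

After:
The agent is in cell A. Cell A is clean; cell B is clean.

try  Left: loc=A A=clean B=clean  ← match
try Right: loc=B A=clean B=clean
try  Suck: loc=B A=clean B=clean

Left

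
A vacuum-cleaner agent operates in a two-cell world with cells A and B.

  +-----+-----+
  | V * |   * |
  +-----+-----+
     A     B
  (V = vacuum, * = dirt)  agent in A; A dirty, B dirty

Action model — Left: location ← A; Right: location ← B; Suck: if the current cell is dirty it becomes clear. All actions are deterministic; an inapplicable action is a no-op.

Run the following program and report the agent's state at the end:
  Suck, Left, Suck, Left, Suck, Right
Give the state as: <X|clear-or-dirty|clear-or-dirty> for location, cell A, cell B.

1. Suck → <A|clear|dirty>
2. Left → <A|clear|dirty>
3. Suck → <A|clear|dirty>
4. Left → <A|clear|dirty>
5. Suck → <A|clear|dirty>
6. Right → <B|clear|dirty>

<B|clear|dirty>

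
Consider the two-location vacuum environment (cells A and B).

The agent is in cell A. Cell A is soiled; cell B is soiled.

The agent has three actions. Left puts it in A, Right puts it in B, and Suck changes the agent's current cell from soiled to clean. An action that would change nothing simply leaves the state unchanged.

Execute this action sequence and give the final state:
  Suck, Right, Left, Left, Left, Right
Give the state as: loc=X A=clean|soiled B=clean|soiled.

step 1/6 (Suck): loc=A A=clean B=soiled
step 2/6 (Right): loc=B A=clean B=soiled
step 3/6 (Left): loc=A A=clean B=soiled
step 4/6 (Left): loc=A A=clean B=soiled
step 5/6 (Left): loc=A A=clean B=soiled
step 6/6 (Right): loc=B A=clean B=soiled

loc=B A=clean B=soiled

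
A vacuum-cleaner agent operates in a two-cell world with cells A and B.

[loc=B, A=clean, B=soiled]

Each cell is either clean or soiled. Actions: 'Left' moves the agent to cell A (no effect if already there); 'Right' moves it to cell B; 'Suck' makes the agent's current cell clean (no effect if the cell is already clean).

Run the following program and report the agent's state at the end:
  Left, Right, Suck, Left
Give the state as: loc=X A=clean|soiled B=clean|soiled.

step 1/4 (Left): loc=A A=clean B=soiled
step 2/4 (Right): loc=B A=clean B=soiled
step 3/4 (Suck): loc=B A=clean B=clean
step 4/4 (Left): loc=A A=clean B=clean

loc=A A=clean B=clean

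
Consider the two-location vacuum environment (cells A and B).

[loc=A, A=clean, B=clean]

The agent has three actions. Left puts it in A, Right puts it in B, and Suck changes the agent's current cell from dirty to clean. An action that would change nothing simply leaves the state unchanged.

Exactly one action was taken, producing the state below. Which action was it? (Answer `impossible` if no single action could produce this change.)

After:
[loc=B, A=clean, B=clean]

Right

try  Left: loc=A A=clean B=clean
try Right: loc=B A=clean B=clean  ← match
try  Suck: loc=A A=clean B=clean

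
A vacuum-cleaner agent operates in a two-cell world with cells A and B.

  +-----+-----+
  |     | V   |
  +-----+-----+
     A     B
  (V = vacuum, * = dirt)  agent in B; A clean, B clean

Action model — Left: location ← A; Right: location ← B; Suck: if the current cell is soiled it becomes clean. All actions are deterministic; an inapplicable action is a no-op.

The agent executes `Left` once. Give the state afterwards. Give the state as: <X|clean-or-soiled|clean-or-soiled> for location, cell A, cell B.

start: <B|clean|clean>
step 1/1 (Left): <A|clean|clean>

<A|clean|clean>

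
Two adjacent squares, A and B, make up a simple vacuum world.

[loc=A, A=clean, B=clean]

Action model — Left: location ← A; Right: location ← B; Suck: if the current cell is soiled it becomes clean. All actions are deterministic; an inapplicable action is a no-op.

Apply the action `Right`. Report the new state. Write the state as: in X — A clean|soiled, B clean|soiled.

in B — A clean, B clean

start: in A — A clean, B clean
step 1/1 (Right): in B — A clean, B clean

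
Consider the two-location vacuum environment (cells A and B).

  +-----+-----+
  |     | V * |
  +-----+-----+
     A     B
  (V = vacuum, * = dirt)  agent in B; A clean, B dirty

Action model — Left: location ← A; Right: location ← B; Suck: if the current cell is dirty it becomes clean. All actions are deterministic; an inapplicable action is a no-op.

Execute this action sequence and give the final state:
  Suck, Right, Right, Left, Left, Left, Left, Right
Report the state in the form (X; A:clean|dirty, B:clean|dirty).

step 1/8 (Suck): (B; A:clean, B:clean)
step 2/8 (Right): (B; A:clean, B:clean)
step 3/8 (Right): (B; A:clean, B:clean)
step 4/8 (Left): (A; A:clean, B:clean)
step 5/8 (Left): (A; A:clean, B:clean)
step 6/8 (Left): (A; A:clean, B:clean)
step 7/8 (Left): (A; A:clean, B:clean)
step 8/8 (Right): (B; A:clean, B:clean)

(B; A:clean, B:clean)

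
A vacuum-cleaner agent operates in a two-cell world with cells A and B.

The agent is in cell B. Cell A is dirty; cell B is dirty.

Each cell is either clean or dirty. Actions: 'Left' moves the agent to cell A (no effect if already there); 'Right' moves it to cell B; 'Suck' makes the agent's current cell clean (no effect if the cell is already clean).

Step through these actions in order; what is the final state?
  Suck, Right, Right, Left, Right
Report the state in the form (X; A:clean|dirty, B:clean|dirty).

Suck (#1): (B; A:dirty, B:clean)
Right (#2): (B; A:dirty, B:clean)
Right (#3): (B; A:dirty, B:clean)
Left (#4): (A; A:dirty, B:clean)
Right (#5): (B; A:dirty, B:clean)

(B; A:dirty, B:clean)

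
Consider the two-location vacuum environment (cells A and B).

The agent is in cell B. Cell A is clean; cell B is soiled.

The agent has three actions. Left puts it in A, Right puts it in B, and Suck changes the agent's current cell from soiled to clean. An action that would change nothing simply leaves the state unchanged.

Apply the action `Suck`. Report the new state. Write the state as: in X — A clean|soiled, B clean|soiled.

in B — A clean, B clean

start: in B — A clean, B soiled
Suck (#1): in B — A clean, B clean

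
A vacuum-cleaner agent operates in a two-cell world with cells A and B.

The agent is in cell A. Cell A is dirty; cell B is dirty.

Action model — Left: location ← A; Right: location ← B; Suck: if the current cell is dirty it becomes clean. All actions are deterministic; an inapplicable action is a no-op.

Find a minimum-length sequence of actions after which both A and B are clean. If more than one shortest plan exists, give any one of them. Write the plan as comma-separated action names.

Suck, Right, Suck

1) do Suck; now loc=A A=clean B=dirty
2) do Right; now loc=B A=clean B=dirty
3) do Suck; now loc=B A=clean B=clean
min 3: Suck A + move + Suck B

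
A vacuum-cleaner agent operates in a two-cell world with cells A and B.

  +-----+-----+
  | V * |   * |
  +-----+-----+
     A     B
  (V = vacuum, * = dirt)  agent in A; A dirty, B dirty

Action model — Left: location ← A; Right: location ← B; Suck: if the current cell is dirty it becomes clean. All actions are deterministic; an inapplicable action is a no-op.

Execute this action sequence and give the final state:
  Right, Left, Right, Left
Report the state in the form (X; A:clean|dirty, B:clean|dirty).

(A; A:dirty, B:dirty)

Right (#1): (B; A:dirty, B:dirty)
Left (#2): (A; A:dirty, B:dirty)
Right (#3): (B; A:dirty, B:dirty)
Left (#4): (A; A:dirty, B:dirty)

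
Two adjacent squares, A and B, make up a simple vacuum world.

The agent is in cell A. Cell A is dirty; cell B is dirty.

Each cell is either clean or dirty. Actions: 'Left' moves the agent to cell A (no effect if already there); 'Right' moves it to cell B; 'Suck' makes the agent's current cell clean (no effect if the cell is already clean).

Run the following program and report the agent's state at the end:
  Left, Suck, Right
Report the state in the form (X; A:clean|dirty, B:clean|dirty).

(B; A:clean, B:dirty)

Left (#1): (A; A:dirty, B:dirty)
Suck (#2): (A; A:clean, B:dirty)
Right (#3): (B; A:clean, B:dirty)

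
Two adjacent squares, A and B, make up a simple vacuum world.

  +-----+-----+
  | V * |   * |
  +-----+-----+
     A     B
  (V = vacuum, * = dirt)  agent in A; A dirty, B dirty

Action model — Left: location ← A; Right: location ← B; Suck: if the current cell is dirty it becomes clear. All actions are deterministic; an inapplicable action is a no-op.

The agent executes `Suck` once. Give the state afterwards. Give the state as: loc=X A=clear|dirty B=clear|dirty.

loc=A A=clear B=dirty

start: loc=A A=dirty B=dirty
Suck (#1): loc=A A=clear B=dirty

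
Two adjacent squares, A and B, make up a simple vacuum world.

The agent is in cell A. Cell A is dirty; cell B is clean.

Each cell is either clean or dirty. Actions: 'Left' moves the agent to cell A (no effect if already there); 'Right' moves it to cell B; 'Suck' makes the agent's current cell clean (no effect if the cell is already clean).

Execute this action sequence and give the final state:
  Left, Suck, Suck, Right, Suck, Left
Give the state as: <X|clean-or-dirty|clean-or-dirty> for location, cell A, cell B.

1) do Left; now <A|dirty|clean>
2) do Suck; now <A|clean|clean>
3) do Suck; now <A|clean|clean>
4) do Right; now <B|clean|clean>
5) do Suck; now <B|clean|clean>
6) do Left; now <A|clean|clean>

<A|clean|clean>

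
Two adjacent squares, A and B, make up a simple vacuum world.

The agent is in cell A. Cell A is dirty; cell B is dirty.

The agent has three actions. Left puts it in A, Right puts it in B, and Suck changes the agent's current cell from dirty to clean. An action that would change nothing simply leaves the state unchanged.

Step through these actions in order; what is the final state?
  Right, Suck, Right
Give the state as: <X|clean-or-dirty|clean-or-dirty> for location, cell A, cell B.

<B|dirty|clean>

Right (#1): <B|dirty|dirty>
Suck (#2): <B|dirty|clean>
Right (#3): <B|dirty|clean>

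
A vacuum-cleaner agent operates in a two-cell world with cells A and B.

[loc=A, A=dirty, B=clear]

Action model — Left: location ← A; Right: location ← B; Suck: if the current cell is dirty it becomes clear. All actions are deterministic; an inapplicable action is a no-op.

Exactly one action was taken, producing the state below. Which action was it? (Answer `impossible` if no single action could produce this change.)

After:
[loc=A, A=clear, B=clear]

try  Left: in A — A dirty, B clear
try Right: in B — A dirty, B clear
try  Suck: in A — A clear, B clear  ← match

Suck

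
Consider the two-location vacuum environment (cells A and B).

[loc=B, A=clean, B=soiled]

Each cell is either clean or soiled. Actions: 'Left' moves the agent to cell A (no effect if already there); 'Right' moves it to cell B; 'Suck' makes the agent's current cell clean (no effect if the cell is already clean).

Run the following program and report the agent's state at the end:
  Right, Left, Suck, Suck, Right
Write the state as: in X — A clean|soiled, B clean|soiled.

in B — A clean, B soiled

Right (#1): in B — A clean, B soiled
Left (#2): in A — A clean, B soiled
Suck (#3): in A — A clean, B soiled
Suck (#4): in A — A clean, B soiled
Right (#5): in B — A clean, B soiled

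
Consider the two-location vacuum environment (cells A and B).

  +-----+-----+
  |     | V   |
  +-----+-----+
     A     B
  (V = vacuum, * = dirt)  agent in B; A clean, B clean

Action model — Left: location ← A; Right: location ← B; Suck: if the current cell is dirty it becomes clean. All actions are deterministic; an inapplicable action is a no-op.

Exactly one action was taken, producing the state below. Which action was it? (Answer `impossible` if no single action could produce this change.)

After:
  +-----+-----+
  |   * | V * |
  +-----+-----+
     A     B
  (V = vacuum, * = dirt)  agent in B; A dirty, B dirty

try  Left: loc=A A=clean B=clean
try Right: loc=B A=clean B=clean
try  Suck: loc=B A=clean B=clean
no single action produces the after-state

impossible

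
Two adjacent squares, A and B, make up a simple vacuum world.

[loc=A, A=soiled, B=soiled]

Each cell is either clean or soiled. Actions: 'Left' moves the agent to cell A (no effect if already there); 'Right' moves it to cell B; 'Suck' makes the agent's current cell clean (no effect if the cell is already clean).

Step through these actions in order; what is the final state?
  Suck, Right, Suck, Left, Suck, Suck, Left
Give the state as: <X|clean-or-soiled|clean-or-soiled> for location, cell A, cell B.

<A|clean|clean>

Suck (#1): <A|clean|soiled>
Right (#2): <B|clean|soiled>
Suck (#3): <B|clean|clean>
Left (#4): <A|clean|clean>
Suck (#5): <A|clean|clean>
Suck (#6): <A|clean|clean>
Left (#7): <A|clean|clean>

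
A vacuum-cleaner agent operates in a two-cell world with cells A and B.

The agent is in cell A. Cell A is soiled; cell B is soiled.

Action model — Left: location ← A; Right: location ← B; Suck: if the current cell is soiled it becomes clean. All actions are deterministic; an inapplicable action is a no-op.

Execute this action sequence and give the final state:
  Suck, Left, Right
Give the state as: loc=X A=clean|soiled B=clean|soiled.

1. Suck → loc=A A=clean B=soiled
2. Left → loc=A A=clean B=soiled
3. Right → loc=B A=clean B=soiled

loc=B A=clean B=soiled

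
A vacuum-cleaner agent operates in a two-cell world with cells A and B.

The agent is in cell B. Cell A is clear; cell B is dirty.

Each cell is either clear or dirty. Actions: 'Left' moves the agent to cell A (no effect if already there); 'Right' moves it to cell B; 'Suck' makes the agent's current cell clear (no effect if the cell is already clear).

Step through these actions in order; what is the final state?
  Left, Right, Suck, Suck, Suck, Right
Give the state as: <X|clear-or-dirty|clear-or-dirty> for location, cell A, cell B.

1) do Left; now <A|clear|dirty>
2) do Right; now <B|clear|dirty>
3) do Suck; now <B|clear|clear>
4) do Suck; now <B|clear|clear>
5) do Suck; now <B|clear|clear>
6) do Right; now <B|clear|clear>

<B|clear|clear>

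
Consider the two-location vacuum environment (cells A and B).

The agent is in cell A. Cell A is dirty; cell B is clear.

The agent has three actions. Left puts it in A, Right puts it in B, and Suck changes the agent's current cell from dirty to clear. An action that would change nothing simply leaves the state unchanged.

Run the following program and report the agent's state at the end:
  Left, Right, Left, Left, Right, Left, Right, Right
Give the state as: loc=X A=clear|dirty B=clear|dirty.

loc=B A=dirty B=clear

1) do Left; now loc=A A=dirty B=clear
2) do Right; now loc=B A=dirty B=clear
3) do Left; now loc=A A=dirty B=clear
4) do Left; now loc=A A=dirty B=clear
5) do Right; now loc=B A=dirty B=clear
6) do Left; now loc=A A=dirty B=clear
7) do Right; now loc=B A=dirty B=clear
8) do Right; now loc=B A=dirty B=clear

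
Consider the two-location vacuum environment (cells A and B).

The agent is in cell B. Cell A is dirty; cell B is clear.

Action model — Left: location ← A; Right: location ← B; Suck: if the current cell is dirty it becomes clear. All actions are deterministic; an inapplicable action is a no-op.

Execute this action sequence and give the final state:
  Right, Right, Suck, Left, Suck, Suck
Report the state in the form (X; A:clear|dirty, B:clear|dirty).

[1] after Right: (B; A:dirty, B:clear)
[2] after Right: (B; A:dirty, B:clear)
[3] after Suck: (B; A:dirty, B:clear)
[4] after Left: (A; A:dirty, B:clear)
[5] after Suck: (A; A:clear, B:clear)
[6] after Suck: (A; A:clear, B:clear)

(A; A:clear, B:clear)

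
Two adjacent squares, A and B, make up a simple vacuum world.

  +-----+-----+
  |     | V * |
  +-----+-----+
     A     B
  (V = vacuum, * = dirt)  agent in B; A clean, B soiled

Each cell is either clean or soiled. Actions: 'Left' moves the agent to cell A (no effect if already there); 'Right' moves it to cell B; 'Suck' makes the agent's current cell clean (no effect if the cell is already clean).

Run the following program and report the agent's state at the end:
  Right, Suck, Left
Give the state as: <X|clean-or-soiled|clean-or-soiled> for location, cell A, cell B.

step 1/3 (Right): <B|clean|soiled>
step 2/3 (Suck): <B|clean|clean>
step 3/3 (Left): <A|clean|clean>

<A|clean|clean>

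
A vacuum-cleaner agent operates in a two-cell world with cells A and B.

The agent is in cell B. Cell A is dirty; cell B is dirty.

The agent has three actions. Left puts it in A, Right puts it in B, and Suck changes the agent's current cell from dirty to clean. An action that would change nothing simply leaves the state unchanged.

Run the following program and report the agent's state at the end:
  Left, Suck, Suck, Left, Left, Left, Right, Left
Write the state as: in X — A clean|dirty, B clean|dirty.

[1] after Left: in A — A dirty, B dirty
[2] after Suck: in A — A clean, B dirty
[3] after Suck: in A — A clean, B dirty
[4] after Left: in A — A clean, B dirty
[5] after Left: in A — A clean, B dirty
[6] after Left: in A — A clean, B dirty
[7] after Right: in B — A clean, B dirty
[8] after Left: in A — A clean, B dirty

in A — A clean, B dirty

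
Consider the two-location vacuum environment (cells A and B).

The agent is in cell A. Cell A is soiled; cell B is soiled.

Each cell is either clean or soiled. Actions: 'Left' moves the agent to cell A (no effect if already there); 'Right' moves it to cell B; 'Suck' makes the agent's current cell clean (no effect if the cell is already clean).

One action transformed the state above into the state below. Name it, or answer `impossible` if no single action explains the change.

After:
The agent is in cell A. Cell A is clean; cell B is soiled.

try  Left: in A — A soiled, B soiled
try Right: in B — A soiled, B soiled
try  Suck: in A — A clean, B soiled  ← match

Suck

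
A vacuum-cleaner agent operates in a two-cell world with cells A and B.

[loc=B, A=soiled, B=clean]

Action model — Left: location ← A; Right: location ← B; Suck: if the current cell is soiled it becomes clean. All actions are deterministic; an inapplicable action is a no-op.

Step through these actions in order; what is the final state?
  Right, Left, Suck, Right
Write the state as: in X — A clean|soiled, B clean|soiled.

in B — A clean, B clean

Right (#1): in B — A soiled, B clean
Left (#2): in A — A soiled, B clean
Suck (#3): in A — A clean, B clean
Right (#4): in B — A clean, B clean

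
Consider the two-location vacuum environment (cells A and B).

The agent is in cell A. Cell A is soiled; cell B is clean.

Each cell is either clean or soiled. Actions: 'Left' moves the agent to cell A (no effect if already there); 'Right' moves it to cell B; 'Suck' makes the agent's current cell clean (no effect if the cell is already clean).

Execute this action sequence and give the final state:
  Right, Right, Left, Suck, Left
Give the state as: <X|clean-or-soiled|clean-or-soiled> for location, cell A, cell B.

<A|clean|clean>

step 1/5 (Right): <B|soiled|clean>
step 2/5 (Right): <B|soiled|clean>
step 3/5 (Left): <A|soiled|clean>
step 4/5 (Suck): <A|clean|clean>
step 5/5 (Left): <A|clean|clean>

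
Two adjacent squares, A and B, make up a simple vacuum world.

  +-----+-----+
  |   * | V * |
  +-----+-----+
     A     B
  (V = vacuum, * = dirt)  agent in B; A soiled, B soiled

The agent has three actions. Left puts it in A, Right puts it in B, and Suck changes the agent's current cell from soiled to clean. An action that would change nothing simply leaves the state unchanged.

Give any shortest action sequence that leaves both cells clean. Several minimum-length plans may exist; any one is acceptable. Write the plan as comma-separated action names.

Suck, Left, Suck

step 1/3 (Suck): loc=B A=soiled B=clean
step 2/3 (Left): loc=A A=soiled B=clean
step 3/3 (Suck): loc=A A=clean B=clean
min 3: Suck B + move + Suck A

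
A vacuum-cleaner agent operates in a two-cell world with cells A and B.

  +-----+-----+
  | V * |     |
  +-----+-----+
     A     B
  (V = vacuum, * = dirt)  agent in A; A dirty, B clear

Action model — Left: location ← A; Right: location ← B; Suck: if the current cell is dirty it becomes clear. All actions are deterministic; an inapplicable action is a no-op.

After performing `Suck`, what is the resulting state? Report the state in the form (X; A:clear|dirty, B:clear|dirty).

(A; A:clear, B:clear)

start: (A; A:dirty, B:clear)
t=1 Suck ⇒ (A; A:clear, B:clear)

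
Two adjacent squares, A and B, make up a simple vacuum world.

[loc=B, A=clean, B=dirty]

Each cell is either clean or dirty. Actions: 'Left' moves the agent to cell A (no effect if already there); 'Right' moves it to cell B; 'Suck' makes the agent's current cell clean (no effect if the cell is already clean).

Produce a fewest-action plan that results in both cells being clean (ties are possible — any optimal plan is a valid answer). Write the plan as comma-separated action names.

1) do Suck; now (B; A:clean, B:clean)
min 1: B is dirty, one Suck

Suck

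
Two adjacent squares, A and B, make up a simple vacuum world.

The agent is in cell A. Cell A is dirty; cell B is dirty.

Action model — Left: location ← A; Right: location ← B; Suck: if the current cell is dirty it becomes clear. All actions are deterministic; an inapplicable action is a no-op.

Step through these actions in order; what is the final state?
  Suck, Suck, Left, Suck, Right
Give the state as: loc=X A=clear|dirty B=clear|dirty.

loc=B A=clear B=dirty

Suck (#1): loc=A A=clear B=dirty
Suck (#2): loc=A A=clear B=dirty
Left (#3): loc=A A=clear B=dirty
Suck (#4): loc=A A=clear B=dirty
Right (#5): loc=B A=clear B=dirty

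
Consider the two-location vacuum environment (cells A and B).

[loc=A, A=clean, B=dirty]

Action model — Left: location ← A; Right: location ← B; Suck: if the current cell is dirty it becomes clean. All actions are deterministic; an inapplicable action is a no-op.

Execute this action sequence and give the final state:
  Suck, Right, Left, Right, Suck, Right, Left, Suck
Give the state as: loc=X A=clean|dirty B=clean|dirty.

loc=A A=clean B=clean

Suck (#1): loc=A A=clean B=dirty
Right (#2): loc=B A=clean B=dirty
Left (#3): loc=A A=clean B=dirty
Right (#4): loc=B A=clean B=dirty
Suck (#5): loc=B A=clean B=clean
Right (#6): loc=B A=clean B=clean
Left (#7): loc=A A=clean B=clean
Suck (#8): loc=A A=clean B=clean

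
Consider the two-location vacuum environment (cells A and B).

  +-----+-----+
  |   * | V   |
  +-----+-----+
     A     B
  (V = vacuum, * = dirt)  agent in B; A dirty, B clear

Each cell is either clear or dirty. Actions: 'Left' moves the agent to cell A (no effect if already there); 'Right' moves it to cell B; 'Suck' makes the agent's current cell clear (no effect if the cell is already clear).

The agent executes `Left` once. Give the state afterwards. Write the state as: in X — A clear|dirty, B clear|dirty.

in A — A dirty, B clear

start: in B — A dirty, B clear
step 1/1 (Left): in A — A dirty, B clear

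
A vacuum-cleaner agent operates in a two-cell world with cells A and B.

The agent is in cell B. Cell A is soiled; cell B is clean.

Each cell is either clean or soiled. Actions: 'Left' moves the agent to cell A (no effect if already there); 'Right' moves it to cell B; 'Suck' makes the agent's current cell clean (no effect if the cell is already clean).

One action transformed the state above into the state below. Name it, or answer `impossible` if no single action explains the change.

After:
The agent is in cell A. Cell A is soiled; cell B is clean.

try  Left: (A; A:soiled, B:clean)  ← match
try Right: (B; A:soiled, B:clean)
try  Suck: (B; A:soiled, B:clean)

Left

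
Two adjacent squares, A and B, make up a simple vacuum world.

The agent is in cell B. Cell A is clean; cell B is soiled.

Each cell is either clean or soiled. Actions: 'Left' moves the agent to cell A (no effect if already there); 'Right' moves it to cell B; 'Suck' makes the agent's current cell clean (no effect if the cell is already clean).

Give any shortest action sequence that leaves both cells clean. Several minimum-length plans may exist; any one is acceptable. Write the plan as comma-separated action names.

Suck

1) do Suck; now loc=B A=clean B=clean
min 1: B is soiled, one Suck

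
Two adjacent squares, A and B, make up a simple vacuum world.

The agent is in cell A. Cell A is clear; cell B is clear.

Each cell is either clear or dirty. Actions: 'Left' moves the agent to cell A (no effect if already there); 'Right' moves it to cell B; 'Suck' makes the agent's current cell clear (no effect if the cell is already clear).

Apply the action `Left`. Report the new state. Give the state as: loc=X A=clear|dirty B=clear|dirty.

loc=A A=clear B=clear

start: loc=A A=clear B=clear
t=1 Left ⇒ loc=A A=clear B=clear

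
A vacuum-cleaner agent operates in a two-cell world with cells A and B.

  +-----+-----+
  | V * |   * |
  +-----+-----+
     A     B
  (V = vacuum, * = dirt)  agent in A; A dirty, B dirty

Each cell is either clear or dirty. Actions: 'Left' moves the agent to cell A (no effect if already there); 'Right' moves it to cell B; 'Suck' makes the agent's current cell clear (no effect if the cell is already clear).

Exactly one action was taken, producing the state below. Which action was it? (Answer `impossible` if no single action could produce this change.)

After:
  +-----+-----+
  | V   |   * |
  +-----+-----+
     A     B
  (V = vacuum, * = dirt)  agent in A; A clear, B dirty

Suck

try  Left: (A; A:dirty, B:dirty)
try Right: (B; A:dirty, B:dirty)
try  Suck: (A; A:clear, B:dirty)  ← match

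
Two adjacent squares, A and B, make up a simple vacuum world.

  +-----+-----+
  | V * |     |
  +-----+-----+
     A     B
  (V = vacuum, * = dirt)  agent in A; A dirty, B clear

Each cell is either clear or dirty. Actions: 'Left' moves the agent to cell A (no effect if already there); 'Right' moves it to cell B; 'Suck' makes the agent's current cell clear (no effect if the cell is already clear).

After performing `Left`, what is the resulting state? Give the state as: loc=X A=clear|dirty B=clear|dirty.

loc=A A=dirty B=clear

start: loc=A A=dirty B=clear
1) do Left; now loc=A A=dirty B=clear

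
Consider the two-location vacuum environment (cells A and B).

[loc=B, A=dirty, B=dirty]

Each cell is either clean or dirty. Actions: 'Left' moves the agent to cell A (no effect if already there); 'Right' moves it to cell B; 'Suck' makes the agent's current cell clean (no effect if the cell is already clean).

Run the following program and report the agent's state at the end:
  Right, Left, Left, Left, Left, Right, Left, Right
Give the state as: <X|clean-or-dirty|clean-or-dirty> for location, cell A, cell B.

[1] after Right: <B|dirty|dirty>
[2] after Left: <A|dirty|dirty>
[3] after Left: <A|dirty|dirty>
[4] after Left: <A|dirty|dirty>
[5] after Left: <A|dirty|dirty>
[6] after Right: <B|dirty|dirty>
[7] after Left: <A|dirty|dirty>
[8] after Right: <B|dirty|dirty>

<B|dirty|dirty>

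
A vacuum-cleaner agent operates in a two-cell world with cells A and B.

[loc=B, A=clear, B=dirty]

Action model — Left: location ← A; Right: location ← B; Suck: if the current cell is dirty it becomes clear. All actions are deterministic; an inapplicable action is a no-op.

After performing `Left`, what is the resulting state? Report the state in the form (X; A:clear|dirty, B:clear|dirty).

start: (B; A:clear, B:dirty)
t=1 Left ⇒ (A; A:clear, B:dirty)

(A; A:clear, B:dirty)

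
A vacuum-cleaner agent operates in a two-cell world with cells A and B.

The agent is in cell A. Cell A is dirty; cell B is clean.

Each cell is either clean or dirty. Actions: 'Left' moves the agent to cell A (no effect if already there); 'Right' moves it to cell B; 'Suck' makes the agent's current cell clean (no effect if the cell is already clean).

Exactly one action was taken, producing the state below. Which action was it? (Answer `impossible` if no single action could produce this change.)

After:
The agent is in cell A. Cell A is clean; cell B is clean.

Suck

try  Left: <A|dirty|clean>
try Right: <B|dirty|clean>
try  Suck: <A|clean|clean>  ← match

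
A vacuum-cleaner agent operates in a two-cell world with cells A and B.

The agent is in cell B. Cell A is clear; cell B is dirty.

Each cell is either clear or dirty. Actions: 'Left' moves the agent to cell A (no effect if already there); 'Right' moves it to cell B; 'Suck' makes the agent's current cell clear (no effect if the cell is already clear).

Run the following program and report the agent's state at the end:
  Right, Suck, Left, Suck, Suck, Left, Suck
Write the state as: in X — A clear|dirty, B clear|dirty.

[1] after Right: in B — A clear, B dirty
[2] after Suck: in B — A clear, B clear
[3] after Left: in A — A clear, B clear
[4] after Suck: in A — A clear, B clear
[5] after Suck: in A — A clear, B clear
[6] after Left: in A — A clear, B clear
[7] after Suck: in A — A clear, B clear

in A — A clear, B clear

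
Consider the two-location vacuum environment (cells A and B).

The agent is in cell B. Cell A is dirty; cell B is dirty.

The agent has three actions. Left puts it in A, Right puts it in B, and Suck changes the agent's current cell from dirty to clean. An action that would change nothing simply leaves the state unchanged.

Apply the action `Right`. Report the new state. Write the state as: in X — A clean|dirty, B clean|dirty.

start: in B — A dirty, B dirty
[1] after Right: in B — A dirty, B dirty

in B — A dirty, B dirty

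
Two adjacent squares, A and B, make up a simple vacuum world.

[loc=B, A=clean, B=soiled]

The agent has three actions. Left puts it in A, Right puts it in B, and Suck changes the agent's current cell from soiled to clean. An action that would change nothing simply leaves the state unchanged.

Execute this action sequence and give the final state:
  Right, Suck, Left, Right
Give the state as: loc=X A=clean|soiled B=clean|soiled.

loc=B A=clean B=clean

1) do Right; now loc=B A=clean B=soiled
2) do Suck; now loc=B A=clean B=clean
3) do Left; now loc=A A=clean B=clean
4) do Right; now loc=B A=clean B=clean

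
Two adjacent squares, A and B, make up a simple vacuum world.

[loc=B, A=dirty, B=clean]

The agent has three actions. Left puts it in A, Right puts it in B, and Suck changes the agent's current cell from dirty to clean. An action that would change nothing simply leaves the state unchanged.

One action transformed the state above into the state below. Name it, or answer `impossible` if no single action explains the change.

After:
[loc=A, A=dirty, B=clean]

try  Left: in A — A dirty, B clean  ← match
try Right: in B — A dirty, B clean
try  Suck: in B — A dirty, B clean

Left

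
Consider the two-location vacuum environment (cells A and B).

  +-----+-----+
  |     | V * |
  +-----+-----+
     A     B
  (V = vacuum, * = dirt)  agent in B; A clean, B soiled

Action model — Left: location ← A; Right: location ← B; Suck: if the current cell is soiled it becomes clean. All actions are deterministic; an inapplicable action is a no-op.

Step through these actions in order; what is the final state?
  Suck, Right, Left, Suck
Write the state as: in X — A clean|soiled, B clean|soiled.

[1] after Suck: in B — A clean, B clean
[2] after Right: in B — A clean, B clean
[3] after Left: in A — A clean, B clean
[4] after Suck: in A — A clean, B clean

in A — A clean, B clean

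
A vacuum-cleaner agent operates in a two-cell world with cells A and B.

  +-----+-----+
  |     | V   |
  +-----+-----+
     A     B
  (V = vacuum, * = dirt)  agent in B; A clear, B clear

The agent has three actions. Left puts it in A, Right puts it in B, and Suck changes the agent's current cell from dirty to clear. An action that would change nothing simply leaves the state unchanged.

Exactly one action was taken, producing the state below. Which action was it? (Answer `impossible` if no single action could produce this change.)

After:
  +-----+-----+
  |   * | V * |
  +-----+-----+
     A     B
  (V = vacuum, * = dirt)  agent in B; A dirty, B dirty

impossible

try  Left: in A — A clear, B clear
try Right: in B — A clear, B clear
try  Suck: in B — A clear, B clear
no single action produces the after-state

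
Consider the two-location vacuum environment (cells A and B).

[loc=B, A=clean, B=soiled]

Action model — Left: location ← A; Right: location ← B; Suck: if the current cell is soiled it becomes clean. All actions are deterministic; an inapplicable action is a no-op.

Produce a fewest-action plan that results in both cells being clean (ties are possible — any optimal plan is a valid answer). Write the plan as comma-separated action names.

Suck

t=1 Suck ⇒ in B — A clean, B clean
min 1: B is soiled, one Suck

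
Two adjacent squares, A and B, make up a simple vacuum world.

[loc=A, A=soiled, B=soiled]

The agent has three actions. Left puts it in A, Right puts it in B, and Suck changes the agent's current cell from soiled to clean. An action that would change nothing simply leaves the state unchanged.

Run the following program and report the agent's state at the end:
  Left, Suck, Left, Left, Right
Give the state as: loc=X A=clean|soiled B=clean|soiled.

loc=B A=clean B=soiled

1) do Left; now loc=A A=soiled B=soiled
2) do Suck; now loc=A A=clean B=soiled
3) do Left; now loc=A A=clean B=soiled
4) do Left; now loc=A A=clean B=soiled
5) do Right; now loc=B A=clean B=soiled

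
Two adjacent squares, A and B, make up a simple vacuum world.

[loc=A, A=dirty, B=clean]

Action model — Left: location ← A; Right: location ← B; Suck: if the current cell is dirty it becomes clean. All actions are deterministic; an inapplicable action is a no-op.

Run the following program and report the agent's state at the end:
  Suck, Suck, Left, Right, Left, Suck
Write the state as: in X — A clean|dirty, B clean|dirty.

t=1 Suck ⇒ in A — A clean, B clean
t=2 Suck ⇒ in A — A clean, B clean
t=3 Left ⇒ in A — A clean, B clean
t=4 Right ⇒ in B — A clean, B clean
t=5 Left ⇒ in A — A clean, B clean
t=6 Suck ⇒ in A — A clean, B clean

in A — A clean, B clean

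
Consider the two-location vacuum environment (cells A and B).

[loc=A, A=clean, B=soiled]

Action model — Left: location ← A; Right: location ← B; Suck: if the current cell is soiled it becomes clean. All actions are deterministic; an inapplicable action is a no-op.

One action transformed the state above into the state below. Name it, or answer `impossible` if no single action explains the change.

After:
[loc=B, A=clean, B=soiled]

try  Left: in A — A clean, B soiled
try Right: in B — A clean, B soiled  ← match
try  Suck: in A — A clean, B soiled

Right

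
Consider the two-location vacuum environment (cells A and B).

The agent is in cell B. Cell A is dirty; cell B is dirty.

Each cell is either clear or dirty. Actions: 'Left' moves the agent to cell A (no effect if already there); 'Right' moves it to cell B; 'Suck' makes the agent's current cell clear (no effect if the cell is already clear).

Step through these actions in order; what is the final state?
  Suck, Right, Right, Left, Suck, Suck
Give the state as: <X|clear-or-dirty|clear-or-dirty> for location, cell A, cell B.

step 1/6 (Suck): <B|dirty|clear>
step 2/6 (Right): <B|dirty|clear>
step 3/6 (Right): <B|dirty|clear>
step 4/6 (Left): <A|dirty|clear>
step 5/6 (Suck): <A|clear|clear>
step 6/6 (Suck): <A|clear|clear>

<A|clear|clear>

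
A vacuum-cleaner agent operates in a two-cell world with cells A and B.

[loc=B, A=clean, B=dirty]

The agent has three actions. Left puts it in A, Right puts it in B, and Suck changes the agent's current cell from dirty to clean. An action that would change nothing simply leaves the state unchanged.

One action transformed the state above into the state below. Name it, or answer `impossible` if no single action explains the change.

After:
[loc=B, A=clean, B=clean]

Suck

try  Left: (A; A:clean, B:dirty)
try Right: (B; A:clean, B:dirty)
try  Suck: (B; A:clean, B:clean)  ← match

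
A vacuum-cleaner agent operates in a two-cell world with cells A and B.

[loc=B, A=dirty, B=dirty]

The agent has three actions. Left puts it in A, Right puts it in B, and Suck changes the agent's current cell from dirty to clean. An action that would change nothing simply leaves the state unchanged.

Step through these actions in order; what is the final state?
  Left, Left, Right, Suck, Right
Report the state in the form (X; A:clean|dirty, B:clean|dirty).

(B; A:dirty, B:clean)

step 1/5 (Left): (A; A:dirty, B:dirty)
step 2/5 (Left): (A; A:dirty, B:dirty)
step 3/5 (Right): (B; A:dirty, B:dirty)
step 4/5 (Suck): (B; A:dirty, B:clean)
step 5/5 (Right): (B; A:dirty, B:clean)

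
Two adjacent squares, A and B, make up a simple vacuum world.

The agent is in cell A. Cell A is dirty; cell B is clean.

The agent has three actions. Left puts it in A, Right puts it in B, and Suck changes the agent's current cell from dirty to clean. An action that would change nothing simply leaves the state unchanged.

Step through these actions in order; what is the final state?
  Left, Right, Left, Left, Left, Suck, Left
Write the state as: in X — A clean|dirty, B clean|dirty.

in A — A clean, B clean

1. Left → in A — A dirty, B clean
2. Right → in B — A dirty, B clean
3. Left → in A — A dirty, B clean
4. Left → in A — A dirty, B clean
5. Left → in A — A dirty, B clean
6. Suck → in A — A clean, B clean
7. Left → in A — A clean, B clean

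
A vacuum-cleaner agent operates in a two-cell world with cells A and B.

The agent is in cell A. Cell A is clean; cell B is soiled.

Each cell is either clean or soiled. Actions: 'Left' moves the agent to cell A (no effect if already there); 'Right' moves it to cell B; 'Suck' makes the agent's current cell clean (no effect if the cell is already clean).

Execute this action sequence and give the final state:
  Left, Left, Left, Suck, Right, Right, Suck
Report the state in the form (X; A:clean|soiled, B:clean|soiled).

t=1 Left ⇒ (A; A:clean, B:soiled)
t=2 Left ⇒ (A; A:clean, B:soiled)
t=3 Left ⇒ (A; A:clean, B:soiled)
t=4 Suck ⇒ (A; A:clean, B:soiled)
t=5 Right ⇒ (B; A:clean, B:soiled)
t=6 Right ⇒ (B; A:clean, B:soiled)
t=7 Suck ⇒ (B; A:clean, B:clean)

(B; A:clean, B:clean)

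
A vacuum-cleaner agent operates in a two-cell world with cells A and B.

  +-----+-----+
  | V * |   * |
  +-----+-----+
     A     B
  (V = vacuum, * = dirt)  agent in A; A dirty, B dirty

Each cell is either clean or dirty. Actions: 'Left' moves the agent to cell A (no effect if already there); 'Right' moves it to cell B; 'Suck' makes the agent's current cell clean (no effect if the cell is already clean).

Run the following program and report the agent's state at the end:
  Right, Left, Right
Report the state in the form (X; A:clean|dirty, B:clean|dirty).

step 1/3 (Right): (B; A:dirty, B:dirty)
step 2/3 (Left): (A; A:dirty, B:dirty)
step 3/3 (Right): (B; A:dirty, B:dirty)

(B; A:dirty, B:dirty)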